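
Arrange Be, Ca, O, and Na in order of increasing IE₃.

Ca, O, Na, Be

Consider each +2 ion: Be²⁺ is the bare [He] core; Ca²⁺ is the bare [Ar] core; O²⁺ still has 4 valence electrons; Na²⁺ is already 1 electron into the core.
Usually core removal costs more than valence removal, but here the competition is close: a tightly held n=2 valence electron can cost more to remove than an n=3 core electron, so the actual values have to decide it.
Tabulated IE_3 (kJ/mol): Be 14849, Ca 4912, O 5300, Na 6910.
So the third ionization energies run Ca < O < Na < Be.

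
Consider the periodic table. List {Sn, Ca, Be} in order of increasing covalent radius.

Be is in period 2, group 2; Ca is in period 4, group 2; Sn is in period 5, group 14.
Atomic radius shrinks across a period as nuclear charge pulls the same shell inward, and grows down a group as new shells are added.
Neither a single period nor a single group — weigh both effects.
Sn > Be: period and group pull opposite ways; the down-group shift dominates (140 vs 102 pm).
Ca > Sn: the two effects oppose for this pair; the across-period effect wins (171 vs 140 pm).
Approximate values (pm): Be 102, Ca 171, Sn 140.
So from smallest to largest: Be < Sn < Ca.

Be < Sn < Ca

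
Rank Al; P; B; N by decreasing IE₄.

B, Al, N, P

Consider each +3 ion: Al³⁺ is the bare [Ne] core; P³⁺ still has 2 valence electrons; B³⁺ is the bare [He] core; N³⁺ still has 2 valence electrons.
Core electrons are held far more tightly than valence electrons, so Al and B top the IE_4 order.
Valence configurations: P³⁺ [Ne]3s², N³⁺ [He]2s².
Tabulated IE_4 (kJ/mol): Al 11577, P 4964, B 25026, N 7475.
Overall IE_4 order: P < N < Al < B.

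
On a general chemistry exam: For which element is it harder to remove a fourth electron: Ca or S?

Ca

Consider each +3 ion: Ca³⁺ is already 1 electron into the core; S³⁺ still has 3 valence electrons.
Pulling an electron out of a noble-gas core costs far more than removing a remaining valence electron, so Ca sits at the high end of IE_4.
The numbers (kJ/mol): Ca 6491, S 4556.
So the fourth ionization energies run S < Ca.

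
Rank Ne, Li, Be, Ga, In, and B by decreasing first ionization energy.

IE₁ increases left→right with effective nuclear charge and decreases top→bottom as the valence shell moves farther out.
These span different periods and groups, so the two trends combine.
In > Li: period and group pull opposite ways; the across-period shift dominates (558 vs 520 kJ/mol).
Ga > In: Ga sits above In in group 13, so the down-group effect alone puts Ga higher.
B > Ga: B sits above Ga in group 13, so the down-group effect alone puts B higher.
Be > B: this pair runs against the simple trend — see the exception note.
Ne > Be: Ne lies to the right of Be in period 2, so the across-period effect alone puts Ne higher.
Note the exception: Be has a higher first ionization energy than B, contrary to the simple trend — removing B's lone 2p electron is easier than breaking Be's filled 2s².
For reference (kJ/mol): Li 520, Be 900, B 801, Ne 2081, Ga 579, In 558.
So from highest to lowest: Ne > Be > B > Ga > In > Li.

Ne, Be, B, Ga, In, Li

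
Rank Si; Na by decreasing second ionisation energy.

The second ionization energy removes an electron from the +1 ion. For each element: Si⁺ still has 3 valence electrons; Na⁺ is the bare [Ne] core.
Pulling an electron out of a noble-gas core costs far more than removing a remaining valence electron, so Na sits at the high end of IE_2.
Approximate IE_2 values (kJ/mol): Si 1577, Na 4562.
Overall IE_2 order: Si < Na.

Na, Si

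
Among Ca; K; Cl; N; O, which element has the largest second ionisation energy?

After 1 electron has been removed, what remains? Ca⁺ still has 1 valence electron; K⁺ is the bare [Ar] core; Cl⁺ still has 6 valence electrons; N⁺ still has 4 valence electrons; O⁺ still has 5 valence electrons.
Usually core removal costs more than valence removal, but here the competition is close: a tightly held n=2 valence electron can cost more to remove than an n=3 core electron, so the actual values have to decide it.
Valence configurations: Ca⁺ [Ar]4s¹, Cl⁺ [Ne]3s²3p⁴, N⁺ [He]2s²2p², O⁺ [He]2s²2p³.
Approximate IE_2 values (kJ/mol): Ca 1145, K 3052, Cl 2298, N 2856, O 3388.
So the second ionization energies run Ca < Cl < N < K < O.

O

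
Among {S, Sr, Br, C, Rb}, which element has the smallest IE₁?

Rb

First ionization energy rises across a period (greater Z_eff holds electrons more tightly) and falls down a group (valence electrons are farther from the nucleus).
Here both period and group differ, so the two effects have to be weighed against each other.
Sr > Rb: Sr lies to the right of Rb in period 5, so the across-period effect alone puts Sr higher.
S > Sr: relative to Sr, both the across-period and down-group shifts push S's first ionization energy up.
C > S: the two effects oppose for this pair; the down-group effect wins (1086 vs 1000 kJ/mol).
Br > C: period and group pull opposite ways; the across-period shift dominates (1140 vs 1086 kJ/mol).
For reference (kJ/mol): C 1086, S 1000, Br 1140, Rb 403, Sr 550.
The smallest IE₁ among these belongs to Rb.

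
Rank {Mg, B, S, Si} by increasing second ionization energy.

Mg < Si < S < B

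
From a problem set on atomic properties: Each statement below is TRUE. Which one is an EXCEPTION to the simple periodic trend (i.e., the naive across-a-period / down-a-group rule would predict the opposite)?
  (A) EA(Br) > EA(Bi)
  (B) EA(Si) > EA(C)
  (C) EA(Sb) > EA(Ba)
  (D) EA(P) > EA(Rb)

The general trend: electron affinity increases across a period and decreases down a group.
(A) Br (period 4, group 17) vs Bi (period 6, group 15): the stated order agrees with the simple trend.
(B) Si (period 3, group 14) vs C (period 2, group 14): the stated order contradicts the simple trend.
(C) Sb (period 5, group 15) vs Ba (period 6, group 2): the stated order agrees with the simple trend.
(D) P (period 3, group 15) vs Rb (period 5, group 1): the stated order agrees with the simple trend.
The exception is (B): Si's larger, more diffuse 3p orbitals accept an added electron slightly more readily than C's compact 2p.

(B)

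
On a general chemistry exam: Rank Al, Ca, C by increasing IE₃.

Al < C < Ca

Consider each +2 ion: Al²⁺ still has 1 valence electron; Ca²⁺ is the bare [Ar] core; C²⁺ still has 2 valence electrons.
Breaking into a closed-shell core is much more expensive than removing a leftover valence electron — Ca has the largest IE_3 here.
Valence configurations: Al²⁺ [Ne]3s¹, C²⁺ [He]2s².
The numbers (kJ/mol): Al 2745, Ca 4912, C 4620.
Putting it together, IE_3: Al < C < Ca.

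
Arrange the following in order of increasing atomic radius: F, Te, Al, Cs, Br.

F, Br, Al, Te, Cs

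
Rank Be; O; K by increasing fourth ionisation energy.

K < O < Be

IE_4 is the cost of taking one more electron from the +3 cation: Be³⁺ is already 1 electron into the core; O³⁺ still has 3 valence electrons; K³⁺ is already 2 electrons into the core.
Usually core removal costs more than valence removal, but here the competition is close: a tightly held n=2 valence electron can cost more to remove than an n=3 core electron, so the actual values have to decide it.
The numbers (kJ/mol): Be 21007, O 7469, K 5877.
So the fourth ionization energies run K < O < Be.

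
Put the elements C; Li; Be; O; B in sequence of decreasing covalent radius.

Li > Be > B > C > O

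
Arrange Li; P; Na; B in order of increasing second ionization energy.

P, B, Na, Li

Consider each +1 ion: Li⁺ is the bare [He] core; P⁺ still has 4 valence electrons; Na⁺ is the bare [Ne] core; B⁺ still has 2 valence electrons.
Pulling an electron out of a noble-gas core costs far more than removing a remaining valence electron, so Na and Li sit at the high end of IE_2.
Valence configurations: P⁺ [Ne]3s²3p², B⁺ [He]2s².
Tabulated IE_2 (kJ/mol): Li 7298, P 1907, Na 4562, B 2427.
Putting it together, IE_2: P < B < Na < Li.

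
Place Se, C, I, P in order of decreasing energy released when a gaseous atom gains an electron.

Electron affinity generally becomes more exothermic across a period toward the halogens and less exothermic down a group.
These sit on a diagonal, where the across-period and down-group effects partly cancel.
C > P: period and group pull opposite ways; the down-group shift dominates (122 vs 72 kJ/mol).
Se > C: the two effects oppose for this pair; the across-period effect wins (195 vs 122 kJ/mol).
I > Se: the two effects oppose for this pair; the across-period effect wins (295 vs 195 kJ/mol).
Tabulated electron affinity (kJ/mol): C 122, P 72, Se 195, I 295.
So from highest to lowest: I > Se > C > P.

I, Se, C, P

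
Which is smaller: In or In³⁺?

Forming In³⁺ removes 3 electrons from In. Fewer electrons for the same nuclear charge means less shielding and a higher Z_eff on the remaining electrons, and for main-group metals the entire outer shell is lost.
A cation is smaller than its parent atom: In³⁺ < In.

In³⁺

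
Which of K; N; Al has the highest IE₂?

K

IE_2 is the cost of taking one more electron from the +1 cation: K⁺ is the bare [Ar] core; N⁺ still has 4 valence electrons; Al⁺ still has 2 valence electrons.
Breaking into a closed-shell core is much more expensive than removing a leftover valence electron — K has the largest IE_2 here.
Valence configurations: N⁺ [He]2s²2p², Al⁺ [Ne]3s².
Tabulated IE_2 (kJ/mol): K 3052, N 2856, Al 1817.
Overall IE_2 order: Al < N < K.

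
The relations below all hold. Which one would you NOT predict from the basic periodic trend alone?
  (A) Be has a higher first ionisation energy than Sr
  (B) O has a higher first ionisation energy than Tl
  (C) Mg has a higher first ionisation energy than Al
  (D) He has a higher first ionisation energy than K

(C)

The general trend: first ionisation energy increases across a period and decreases down a group.
(A) Be (period 2, group 2) vs Sr (period 5, group 2): the stated order agrees with the simple trend.
(B) O (period 2, group 16) vs Tl (period 6, group 13): the stated order agrees with the simple trend.
(C) Mg (period 3, group 2) vs Al (period 3, group 13): the stated order contradicts the simple trend.
(D) He (period 1, group 18) vs K (period 4, group 1): the stated order agrees with the simple trend.
The exception is (C): Al's single 3p electron is easier to remove than one from Mg's filled 3s².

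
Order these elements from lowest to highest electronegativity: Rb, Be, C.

Rb < Be < C

Be is in period 2, group 2; C is in period 2, group 14; Rb is in period 5, group 1.
Electronegativity increases across a period and decreases down a group, tracking effective nuclear charge and atomic size.
Neither a single period nor a single group — weigh both effects.
Be > Rb: both effects reinforce here, so Be is clearly the higher of the two.
C > Be: both are in period 2; the period trend gives C the larger value.
Tabulated electronegativity (Pauling): Be 1.57, C 2.55, Rb 0.82.
So from lowest to highest: Rb < Be < C.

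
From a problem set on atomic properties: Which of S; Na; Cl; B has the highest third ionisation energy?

Na

After 2 electrons have been removed, what remains? S²⁺ still has 4 valence electrons; Na²⁺ is already 1 electron into the core; Cl²⁺ still has 5 valence electrons; B²⁺ still has 1 valence electron.
Breaking into a closed-shell core is much more expensive than removing a leftover valence electron — Na has the largest IE_3 here.
Valence configurations: S²⁺ [Ne]3s²3p², Cl²⁺ [Ne]3s²3p³, B²⁺ [He]2s¹.
Tabulated IE_3 (kJ/mol): S 3357, Na 6910, Cl 3822, B 3660.
Hence IE_3: S < B < Cl < Na.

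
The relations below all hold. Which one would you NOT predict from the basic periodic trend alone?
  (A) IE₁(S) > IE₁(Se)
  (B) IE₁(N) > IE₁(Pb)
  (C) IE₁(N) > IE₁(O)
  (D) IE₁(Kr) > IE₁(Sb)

(C)

The general trend: IE₁ increases across a period and decreases down a group.
(A) S (period 3, group 16) vs Se (period 4, group 16): the stated order agrees with the simple trend.
(B) N (period 2, group 15) vs Pb (period 6, group 14): the stated order agrees with the simple trend.
(C) N (period 2, group 15) vs O (period 2, group 16): the stated order contradicts the simple trend.
(D) Kr (period 4, group 18) vs Sb (period 5, group 15): the stated order agrees with the simple trend.
The exception is (C): pairing an electron in O's 2p⁴ costs repulsion energy, so O ionizes more easily than half-filled N (2p³).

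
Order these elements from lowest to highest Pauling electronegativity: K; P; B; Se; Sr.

K, Sr, B, P, Se

B is in period 2, group 13; P is in period 3, group 15; K is in period 4, group 1; Se is in period 4, group 16; Sr is in period 5, group 2.
EN rises left→right (higher Z_eff, smaller atoms) and falls top→bottom (larger, more shielded atoms).
Here both period and group differ, so the two effects have to be weighed against each other.
Sr > K: period and group pull opposite ways; the across-period shift dominates (0.95 vs 0.82).
B > Sr: relative to Sr, both the across-period and down-group shifts push B's electronegativity up.
P > B: the two effects oppose for this pair; the across-period effect wins (2.19 vs 2.04).
Se > P: period and group pull opposite ways; the across-period shift dominates (2.55 vs 2.19).
For reference (Pauling): B 2.04, P 2.19, K 0.82, Se 2.55, Sr 0.95.
So from lowest to highest: K < Sr < B < P < Se.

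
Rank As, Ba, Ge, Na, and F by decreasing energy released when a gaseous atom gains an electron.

Adding an electron releases more energy for atoms nearer the top right (short of the noble gases).
These span different periods and groups, so the two trends combine.
Na > Ba: period and group pull opposite ways; the down-group shift dominates (53 vs 14 kJ/mol).
As > Na: period and group pull opposite ways; the across-period shift dominates (78 vs 53 kJ/mol).
Ge > As: this pair runs against the simple trend — see the exception note.
F > Ge: relative to Ge, both the across-period and down-group shifts push F's electron affinity up.
Note the exception: Ge has a higher electron affinity than As, contrary to the simple trend — adding an electron to As's half-filled 4p³ is unfavourable, so Ge (4p²) has the more exothermic EA.
Tabulated electron affinity (kJ/mol): F 328, Na 53, Ge 119, As 78, Ba 14.
So from highest to lowest: F > Ge > As > Na > Ba.

F, Ge, As, Na, Ba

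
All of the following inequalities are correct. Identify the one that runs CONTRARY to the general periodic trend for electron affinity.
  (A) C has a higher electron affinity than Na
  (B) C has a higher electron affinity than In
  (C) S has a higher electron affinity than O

The general trend: electron affinity increases across a period and decreases down a group.
(A) C (period 2, group 14) vs Na (period 3, group 1): the stated order agrees with the simple trend.
(B) C (period 2, group 14) vs In (period 5, group 13): the stated order agrees with the simple trend.
(C) S (period 3, group 16) vs O (period 2, group 16): the stated order contradicts the simple trend.
The exception is (C): the compact 2p subshell of O repels the added electron more than S's larger 3p does.

(C)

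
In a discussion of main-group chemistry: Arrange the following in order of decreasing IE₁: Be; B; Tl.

Be > B > Tl

Be is in period 2, group 2; B is in period 2, group 13; Tl is in period 6, group 13.
Removing the outermost electron gets harder across a period and easier down a group.
Neither a single period nor a single group — weigh both effects.
B > Tl: B sits above Tl in group 13, so the down-group effect alone puts B higher.
Be > B: this pair runs against the simple trend — see the exception note.
Note the exception: Be has a higher first ionization energy than B, contrary to the simple trend — removing B's lone 2p electron is easier than breaking Be's filled 2s².
Approximate values (kJ/mol): Be 900, B 801, Tl 589.
So from highest to lowest: Be > B > Tl.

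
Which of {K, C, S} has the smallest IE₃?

Consider each +2 ion: K²⁺ is already 1 electron into the core; C²⁺ still has 2 valence electrons; S²⁺ still has 4 valence electrons.
Usually core removal costs more than valence removal, but here the competition is close: a tightly held n=2 valence electron can cost more to remove than an n=3 core electron, so the actual values have to decide it.
Valence configurations: C²⁺ [He]2s², S²⁺ [Ne]3s²3p².
Approximate IE_3 values (kJ/mol): K 4420, C 4620, S 3357.
Hence IE_3: S < K < C.

S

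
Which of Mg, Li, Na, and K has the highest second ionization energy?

Li

IE_2 is the cost of taking one more electron from the +1 cation: Mg⁺ still has 1 valence electron; Li⁺ is the bare [He] core; Na⁺ is the bare [Ne] core; K⁺ is the bare [Ar] core.
Core electrons are held far more tightly than valence electrons, so K, Na and Li top the IE_2 order.
Approximate IE_2 values (kJ/mol): Mg 1451, Li 7298, Na 4562, K 3052.
Hence IE_2: Mg < K < Na < Li.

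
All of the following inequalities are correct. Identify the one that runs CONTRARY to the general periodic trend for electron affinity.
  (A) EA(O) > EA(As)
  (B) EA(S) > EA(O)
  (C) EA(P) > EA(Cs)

The general trend: electron affinity increases across a period and decreases down a group.
(A) O (period 2, group 16) vs As (period 4, group 15): the stated order agrees with the simple trend.
(B) S (period 3, group 16) vs O (period 2, group 16): the stated order contradicts the simple trend.
(C) P (period 3, group 15) vs Cs (period 6, group 1): the stated order agrees with the simple trend.
The exception is (B): the compact 2p subshell of O repels the added electron more than S's larger 3p does.

(B)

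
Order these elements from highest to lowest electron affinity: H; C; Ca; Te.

H is in period 1, group 1; C is in period 2, group 14; Ca is in period 4, group 2; Te is in period 5, group 16.
Atoms with high Z_eff and room in the valence shell (especially the halogens) have the most exothermic electron affinities.
Here both period and group differ, so the two effects have to be weighed against each other.
H > Ca: the two effects oppose for this pair; the down-group effect wins (73 vs 2 kJ/mol).
C > H: the two effects oppose for this pair; the across-period effect wins (122 vs 73 kJ/mol).
Te > C: the two effects oppose for this pair; the across-period effect wins (190 vs 122 kJ/mol).
Approximate values (kJ/mol): H 73, C 122, Ca 2, Te 190.
So from highest to lowest: Te > C > H > Ca.

Te > C > H > Ca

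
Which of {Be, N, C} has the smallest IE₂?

After 1 electron has been removed, what remains? Be⁺ still has 1 valence electron; N⁺ still has 4 valence electrons; C⁺ still has 3 valence electrons.
All are still removing valence electrons, so compare the +1 ions as you would atoms: IE_2 generally rises across a period (higher Z_eff) and falls down a group (larger shell), subject to the usual subshell exceptions.
Valence configurations: Be⁺ [He]2s¹, N⁺ [He]2s²2p², C⁺ [He]2s²2p¹.
Tabulated IE_2 (kJ/mol): Be 1757, N 2856, C 2353.
So the second ionization energies run Be < C < N.

Be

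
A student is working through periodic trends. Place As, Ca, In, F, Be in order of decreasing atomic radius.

Be is in period 2, group 2; F is in period 2, group 17; Ca is in period 4, group 2; As is in period 4, group 15; In is in period 5, group 13.
Radius decreases left→right (rising Z_eff, same n) and increases top→bottom (higher n).
These span different periods and groups, so the two trends combine.
Be > F: Be lies to the left of F in period 2, so the across-period effect alone puts Be larger.
As > Be: period and group pull opposite ways; the down-group shift dominates (121 vs 102 pm).
In > As: relative to As, both the across-period and down-group shifts push In's atomic radius up.
Ca > In: period and group pull opposite ways; the across-period shift dominates (171 vs 142 pm).
Tabulated atomic radius (pm): Be 102, F 64, Ca 171, As 121, In 142.
So from largest to smallest: Ca > In > As > Be > F.

Ca > In > As > Be > F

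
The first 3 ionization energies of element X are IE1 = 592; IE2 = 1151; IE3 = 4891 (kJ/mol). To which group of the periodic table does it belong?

Group 2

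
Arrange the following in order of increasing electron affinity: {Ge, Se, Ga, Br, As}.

Ga < As < Ge < Se < Br

Ga is in period 4, group 13; Ge is in period 4, group 14; As is in period 4, group 15; Se is in period 4, group 16; Br is in period 4, group 17.
Atoms with high Z_eff and room in the valence shell (especially the halogens) have the most exothermic electron affinities.
All lie in period 4; the across-period trend (electron affinity increases left to right) applies, with the exception below.
Note the exception: Ge has a higher electron affinity than As, contrary to the simple trend — adding an electron to As's half-filled 4p³ is unfavourable, so Ge (4p²) has the more exothermic EA.
For reference (kJ/mol): Ga 29, Ge 119, As 78, Se 195, Br 325.
So from lowest to highest: Ga < As < Ge < Se < Br.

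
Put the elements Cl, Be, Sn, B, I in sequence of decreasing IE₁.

Cl > I > Be > B > Sn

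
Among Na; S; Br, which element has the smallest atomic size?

Na is in period 3, group 1; S is in period 3, group 16; Br is in period 4, group 17.
Radius decreases left→right (rising Z_eff, same n) and increases top→bottom (higher n).
These span different periods and groups, so the two trends combine.
Br > S: period and group pull opposite ways; the down-group shift dominates (114 vs 103 pm).
Na > Br: the two effects oppose for this pair; the across-period effect wins (155 vs 114 pm).
Tabulated atomic radius (pm): Na 155, S 103, Br 114.
The smallest atomic size among these belongs to S.

S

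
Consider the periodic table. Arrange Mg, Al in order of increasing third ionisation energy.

Consider each +2 ion: Mg²⁺ is the bare [Ne] core; Al²⁺ still has 1 valence electron.
Core electrons are held far more tightly than valence electrons, so Mg tops the IE_3 order.
Approximate IE_3 values (kJ/mol): Mg 7733, Al 2745.
Hence IE_3: Al < Mg.

Al < Mg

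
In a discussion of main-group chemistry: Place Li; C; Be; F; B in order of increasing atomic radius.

Li is in period 2, group 1; Be is in period 2, group 2; B is in period 2, group 13; C is in period 2, group 14; F is in period 2, group 17.
Across a period the added protons contract the valence shell; down a group each new principal shell makes the atom larger.
All lie in period 2, so atomic radius increases right to left.
So from smallest to largest: F < C < B < Be < Li.

F < C < B < Be < Li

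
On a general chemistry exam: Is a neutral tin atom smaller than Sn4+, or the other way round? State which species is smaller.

Sn4+

Forming Sn4+ removes 4 electrons from Sn. Fewer electrons for the same nuclear charge means less shielding and a higher Z_eff on the remaining electrons.
A cation is smaller than its parent atom: Sn4+ < Sn.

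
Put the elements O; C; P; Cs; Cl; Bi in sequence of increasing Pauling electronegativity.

Cs, Bi, P, C, Cl, O

C is in period 2, group 14; O is in period 2, group 16; P is in period 3, group 15; Cl is in period 3, group 17; Cs is in period 6, group 1; Bi is in period 6, group 15.
Atoms toward the upper right of the periodic table pull bonding electrons most strongly.
Neither a single period nor a single group — weigh both effects.
Bi > Cs: Bi lies to the right of Cs in period 6, so the across-period effect alone puts Bi higher.
P > Bi: they share group 15; the group trend gives P the larger value.
C > P: the two effects oppose for this pair; the down-group effect wins (2.55 vs 2.19).
Cl > C: the two effects oppose for this pair; the across-period effect wins (3.16 vs 2.55).
O > Cl: period and group pull opposite ways; the down-group shift dominates (3.44 vs 3.16).
For reference (Pauling): C 2.55, O 3.44, P 2.19, Cl 3.16, Cs 0.79, Bi 2.02.
So from lowest to highest: Cs < Bi < P < C < Cl < O.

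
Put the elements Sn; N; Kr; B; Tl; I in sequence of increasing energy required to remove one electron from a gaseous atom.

Tl, Sn, B, I, Kr, N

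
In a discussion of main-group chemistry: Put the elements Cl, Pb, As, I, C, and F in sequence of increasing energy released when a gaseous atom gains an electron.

Pb < As < C < I < F < Cl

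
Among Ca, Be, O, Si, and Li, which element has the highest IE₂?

Consider each +1 ion: Ca⁺ still has 1 valence electron; Be⁺ still has 1 valence electron; O⁺ still has 5 valence electrons; Si⁺ still has 3 valence electrons; Li⁺ is the bare [He] core.
Pulling an electron out of a noble-gas core costs far more than removing a remaining valence electron, so Li sits at the high end of IE_2.
Valence configurations: Ca⁺ [Ar]4s¹, Be⁺ [He]2s¹, O⁺ [He]2s²2p³, Si⁺ [Ne]3s²3p¹.
The numbers (kJ/mol): Ca 1145, Be 1757, O 3388, Si 1577, Li 7298.
Overall IE_2 order: Ca < Si < Be < O < Li.

Li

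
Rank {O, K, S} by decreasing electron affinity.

O is in period 2, group 16; S is in period 3, group 16; K is in period 4, group 1.
Adding an electron releases more energy for atoms nearer the top right (short of the noble gases).
Neither a single period nor a single group — weigh both effects.
O > K: both effects reinforce here, so O is clearly the higher of the two.
S > O: this pair runs against the simple trend — see the exception note.
Note the exception: S has a higher electron affinity than O, contrary to the simple trend — the compact 2p subshell of O repels the added electron more than S's larger 3p does.
Approximate values (kJ/mol): O 141, S 200, K 48.
So from highest to lowest: S > O > K.

S > O > K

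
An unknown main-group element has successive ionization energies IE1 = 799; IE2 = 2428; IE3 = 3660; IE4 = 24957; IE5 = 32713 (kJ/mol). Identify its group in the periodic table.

Group 13

Look for the largest jump between consecutive ionization energies: IE4/IE3 ≈ 6.8, far larger than any earlier ratio.
That jump marks the point where a core electron is being removed. So the atom has 3 valence electrons.
A main-group element with 3 valence electrons is in group 13.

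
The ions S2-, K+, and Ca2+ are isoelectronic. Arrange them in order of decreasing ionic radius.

S2- > K+ > Ca2+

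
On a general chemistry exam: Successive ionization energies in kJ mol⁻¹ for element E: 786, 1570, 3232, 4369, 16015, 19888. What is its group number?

Look for the largest jump between consecutive ionization energies: IE5/IE4 ≈ 3.7, far larger than any earlier ratio.
That jump marks the point where a core electron is being removed. So the atom has 4 valence electrons.
A main-group element with 4 valence electrons is in group 14.

Group 14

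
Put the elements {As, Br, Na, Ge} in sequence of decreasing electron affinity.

Atoms with high Z_eff and room in the valence shell (especially the halogens) have the most exothermic electron affinities.
Neither a single period nor a single group — weigh both effects.
As > Na: the two effects oppose for this pair; the across-period effect wins (78 vs 53 kJ/mol).
Ge > As: this pair runs against the simple trend — see the exception note.
Br > Ge: Br lies to the right of Ge in period 4, so the across-period effect alone puts Br higher.
Note the exception: Ge has a higher electron affinity than As, contrary to the simple trend — adding an electron to As's half-filled 4p³ is unfavourable, so Ge (4p²) has the more exothermic EA.
Tabulated electron affinity (kJ/mol): Na 53, Ge 119, As 78, Br 325.
So from highest to lowest: Br > Ge > As > Na.

Br, Ge, As, Na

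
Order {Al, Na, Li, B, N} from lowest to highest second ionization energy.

Al < B < N < Na < Li

Consider each +1 ion: Al⁺ still has 2 valence electrons; Na⁺ is the bare [Ne] core; Li⁺ is the bare [He] core; B⁺ still has 2 valence electrons; N⁺ still has 4 valence electrons.
Pulling an electron out of a noble-gas core costs far more than removing a remaining valence electron, so Na and Li sit at the high end of IE_2.
Valence configurations: Al⁺ [Ne]3s², B⁺ [He]2s², N⁺ [He]2s²2p².
Approximate IE_2 values (kJ/mol): Al 1817, Na 4562, Li 7298, B 2427, N 2856.
Hence IE_2: Al < B < N < Na < Li.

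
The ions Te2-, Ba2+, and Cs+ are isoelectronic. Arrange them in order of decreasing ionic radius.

Te2- > Cs+ > Ba2+

All of these have 54 electrons, so size is governed by nuclear charge alone: the more protons, the stronger the pull on the same electron cloud, and the smaller the ion.
Nuclear charges: Ba2+ (Z=56), Cs+ (Z=55), Te2- (Z=52).
Largest to smallest: Te2- > Cs+ > Ba2+.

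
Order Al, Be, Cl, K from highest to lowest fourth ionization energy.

Be > Al > K > Cl

The fourth ionization energy removes an electron from the +3 ion. For each element: Al³⁺ is the bare [Ne] core; Be³⁺ is already 1 electron into the core; Cl³⁺ still has 4 valence electrons; K³⁺ is already 2 electrons into the core.
Breaking into a closed-shell core is much more expensive than removing a leftover valence electron — K, Al and Be have the largest IE_4 here.
Approximate IE_4 values (kJ/mol): Al 11577, Be 21007, Cl 5159, K 5877.
Hence IE_4: Cl < K < Al < Be.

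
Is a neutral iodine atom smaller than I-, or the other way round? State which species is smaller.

I

Forming I- adds 1 electron to I. More electron–electron repulsion in the same shell, with unchanged nuclear charge, lets the cloud expand.
An anion is larger than its parent atom: I- > I.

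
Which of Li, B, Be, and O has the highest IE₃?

Be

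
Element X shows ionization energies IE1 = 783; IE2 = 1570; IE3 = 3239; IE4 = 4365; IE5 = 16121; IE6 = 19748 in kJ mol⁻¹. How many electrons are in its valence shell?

4

Look for the largest jump between consecutive ionization energies: IE5/IE4 ≈ 3.7, far larger than any earlier ratio.
That jump marks the point where a core electron is being removed. So the atom has 4 valence electrons.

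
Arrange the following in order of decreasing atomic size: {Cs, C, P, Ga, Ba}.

Cs, Ba, Ga, P, C

C is in period 2, group 14; P is in period 3, group 15; Ga is in period 4, group 13; Cs is in period 6, group 1; Ba is in period 6, group 2.
Radius decreases left→right (rising Z_eff, same n) and increases top→bottom (higher n).
These span different periods and groups, so the two trends combine.
P > C: period and group pull opposite ways; the down-group shift dominates (111 vs 75 pm).
Ga > P: both effects reinforce here, so Ga is clearly the larger of the two.
Ba > Ga: both effects reinforce here, so Ba is clearly the larger of the two.
Cs > Ba: Cs lies to the left of Ba in period 6, so the across-period effect alone puts Cs larger.
Approximate values (pm): C 75, P 111, Ga 124, Cs 232, Ba 196.
So from largest to smallest: Cs > Ba > Ga > P > C.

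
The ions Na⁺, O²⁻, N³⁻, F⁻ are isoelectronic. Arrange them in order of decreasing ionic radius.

All of these have 10 electrons, so size is governed by nuclear charge alone: the more protons, the stronger the pull on the same electron cloud, and the smaller the ion.
Nuclear charges: Na⁺ (Z=11), F⁻ (Z=9), O²⁻ (Z=8), N³⁻ (Z=7).
Largest to smallest: N³⁻ > O²⁻ > F⁻ > Na⁺.

N³⁻ > O²⁻ > F⁻ > Na⁺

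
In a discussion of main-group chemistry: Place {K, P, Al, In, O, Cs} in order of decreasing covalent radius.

Cs > K > In > Al > P > O

O is in period 2, group 16; Al is in period 3, group 13; P is in period 3, group 15; K is in period 4, group 1; In is in period 5, group 13; Cs is in period 6, group 1.
Moving right in a period, electrons are added to the same shell under a stronger nuclear pull, so atoms get smaller; moving down, a new shell is opened and atoms get larger.
Neither a single period nor a single group — weigh both effects.
P > O: relative to O, both the across-period and down-group shifts push P's atomic radius up.
Al > P: both are in period 3; the period trend gives Al the larger value.
In > Al: In sits below Al in group 13, so the down-group effect alone puts In larger.
K > In: the two effects oppose for this pair; the across-period effect wins (196 vs 142 pm).
Cs > K: Cs sits below K in group 1, so the down-group effect alone puts Cs larger.
Tabulated atomic radius (pm): O 63, Al 126, P 111, K 196, In 142, Cs 232.
So from largest to smallest: Cs > K > In > Al > P > O.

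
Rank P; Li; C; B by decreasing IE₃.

Li, C, B, P

IE_3 is the cost of taking one more electron from the +2 cation: P²⁺ still has 3 valence electrons; Li²⁺ is already 1 electron into the core; C²⁺ still has 2 valence electrons; B²⁺ still has 1 valence electron.
Pulling an electron out of a noble-gas core costs far more than removing a remaining valence electron, so Li sits at the high end of IE_3.
Valence configurations: P²⁺ [Ne]3s²3p¹, C²⁺ [He]2s², B²⁺ [He]2s¹.
Tabulated IE_3 (kJ/mol): P 2914, Li 11815, C 4620, B 3660.
Putting it together, IE_3: P < B < C < Li.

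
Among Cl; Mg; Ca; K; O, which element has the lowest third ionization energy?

Cl

After 2 electrons have been removed, what remains? Cl²⁺ still has 5 valence electrons; Mg²⁺ is the bare [Ne] core; Ca²⁺ is the bare [Ar] core; K²⁺ is already 1 electron into the core; O²⁺ still has 4 valence electrons.
Usually core removal costs more than valence removal, but here the competition is close: a tightly held n=2 valence electron can cost more to remove than an n=3 core electron, so the actual values have to decide it.
Valence configurations: Cl²⁺ [Ne]3s²3p³, O²⁺ [He]2s²2p².
Approximate IE_3 values (kJ/mol): Cl 3822, Mg 7733, Ca 4912, K 4420, O 5300.
Hence IE_3: Cl < K < Ca < O < Mg.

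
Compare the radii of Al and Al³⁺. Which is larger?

Forming Al³⁺ removes 3 electrons from Al. Fewer electrons for the same nuclear charge means less shielding and a higher Z_eff on the remaining electrons, and for main-group metals the entire outer shell is lost.
A cation is smaller than its parent atom: Al³⁺ < Al.

Al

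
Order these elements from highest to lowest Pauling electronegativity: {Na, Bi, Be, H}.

H > Bi > Be > Na

Smaller atoms with higher effective nuclear charge are more electronegative.
Here both period and group differ, so the two effects have to be weighed against each other.
Be > Na: relative to Na, both the across-period and down-group shifts push Be's electronegativity up.
Bi > Be: the two effects oppose for this pair; the across-period effect wins (2.02 vs 1.57).
H > Bi: period and group pull opposite ways; the down-group shift dominates (2.20 vs 2.02).
Tabulated electronegativity (Pauling): H 2.20, Be 1.57, Na 0.93, Bi 2.02.
So from highest to lowest: H > Bi > Be > Na.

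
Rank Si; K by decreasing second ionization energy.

K, Si

The second ionization energy removes an electron from the +1 ion. For each element: Si⁺ still has 3 valence electrons; K⁺ is the bare [Ar] core.
Core electrons are held far more tightly than valence electrons, so K tops the IE_2 order.
The numbers (kJ/mol): Si 1577, K 3052.
Putting it together, IE_2: Si < K.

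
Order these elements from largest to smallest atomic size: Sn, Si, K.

K > Sn > Si

Moving right in a period, electrons are added to the same shell under a stronger nuclear pull, so atoms get smaller; moving down, a new shell is opened and atoms get larger.
These span different periods and groups, so the two trends combine.
Sn > Si: they share group 14; the group trend gives Sn the larger value.
K > Sn: period and group pull opposite ways; the across-period shift dominates (196 vs 140 pm).
For reference (pm): Si 116, K 196, Sn 140.
So from largest to smallest: K > Sn > Si.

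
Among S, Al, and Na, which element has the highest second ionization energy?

IE_2 is the cost of taking one more electron from the +1 cation: S⁺ still has 5 valence electrons; Al⁺ still has 2 valence electrons; Na⁺ is the bare [Ne] core.
Breaking into a closed-shell core is much more expensive than removing a leftover valence electron — Na has the largest IE_2 here.
Valence configurations: S⁺ [Ne]3s²3p³, Al⁺ [Ne]3s².
The numbers (kJ/mol): S 2252, Al 1817, Na 4562.
Hence IE_2: Al < S < Na.

Na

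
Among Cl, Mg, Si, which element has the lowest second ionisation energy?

Mg

After 1 electron has been removed, what remains? Cl⁺ still has 6 valence electrons; Mg⁺ still has 1 valence electron; Si⁺ still has 3 valence electrons.
All are still removing valence electrons, so compare the +1 ions as you would atoms: IE_2 generally rises across a period (higher Z_eff) and falls down a group (larger shell), subject to the usual subshell exceptions.
Valence configurations: Cl⁺ [Ne]3s²3p⁴, Mg⁺ [Ne]3s¹, Si⁺ [Ne]3s²3p¹.
Approximate IE_2 values (kJ/mol): Cl 2298, Mg 1451, Si 1577.
Overall IE_2 order: Mg < Si < Cl.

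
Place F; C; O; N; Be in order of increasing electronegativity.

Be is in period 2, group 2; C is in period 2, group 14; N is in period 2, group 15; O is in period 2, group 16; F is in period 2, group 17.
EN rises left→right (higher Z_eff, smaller atoms) and falls top→bottom (larger, more shielded atoms).
All lie in period 2, so electronegativity increases left to right.
So from lowest to highest: Be < C < N < O < F.

Be, C, N, O, F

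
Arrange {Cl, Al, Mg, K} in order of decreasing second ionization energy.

K > Cl > Al > Mg

IE_2 is the cost of taking one more electron from the +1 cation: Cl⁺ still has 6 valence electrons; Al⁺ still has 2 valence electrons; Mg⁺ still has 1 valence electron; K⁺ is the bare [Ar] core.
Breaking into a closed-shell core is much more expensive than removing a leftover valence electron — K has the largest IE_2 here.
Valence configurations: Cl⁺ [Ne]3s²3p⁴, Al⁺ [Ne]3s², Mg⁺ [Ne]3s¹.
Tabulated IE_2 (kJ/mol): Cl 2298, Al 1817, Mg 1451, K 3052.
So the second ionization energies run Mg < Al < Cl < K.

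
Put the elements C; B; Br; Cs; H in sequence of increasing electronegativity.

Cs, B, H, C, Br

EN rises left→right (higher Z_eff, smaller atoms) and falls top→bottom (larger, more shielded atoms).
These span different periods and groups, so the two trends combine.
B > Cs: both effects reinforce here, so B is clearly the higher of the two.
H > B: the two effects oppose for this pair; the down-group effect wins (2.20 vs 2.04).
C > H: period and group pull opposite ways; the across-period shift dominates (2.55 vs 2.20).
Br > C: period and group pull opposite ways; the across-period shift dominates (2.96 vs 2.55).
Tabulated electronegativity (Pauling): H 2.20, B 2.04, C 2.55, Br 2.96, Cs 0.79.
So from lowest to highest: Cs < B < H < C < Br.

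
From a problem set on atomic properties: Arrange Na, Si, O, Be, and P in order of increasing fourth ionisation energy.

Si < P < O < Na < Be

After 3 electrons have been removed, what remains? Na³⁺ is already 2 electrons into the core; Si³⁺ still has 1 valence electron; O³⁺ still has 3 valence electrons; Be³⁺ is already 1 electron into the core; P³⁺ still has 2 valence electrons.
Breaking into a closed-shell core is much more expensive than removing a leftover valence electron — Na and Be have the largest IE_4 here.
Valence configurations: Si³⁺ [Ne]3s¹, O³⁺ [He]2s²2p¹, P³⁺ [Ne]3s².
Approximate IE_4 values (kJ/mol): Na 9543, Si 4356, O 7469, Be 21007, P 4964.
Hence IE_4: Si < P < O < Na < Be.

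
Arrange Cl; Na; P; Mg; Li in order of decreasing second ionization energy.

The second ionization energy removes an electron from the +1 ion. For each element: Cl⁺ still has 6 valence electrons; Na⁺ is the bare [Ne] core; P⁺ still has 4 valence electrons; Mg⁺ still has 1 valence electron; Li⁺ is the bare [He] core.
Pulling an electron out of a noble-gas core costs far more than removing a remaining valence electron, so Na and Li sit at the high end of IE_2.
Valence configurations: Cl⁺ [Ne]3s²3p⁴, P⁺ [Ne]3s²3p², Mg⁺ [Ne]3s¹.
Approximate IE_2 values (kJ/mol): Cl 2298, Na 4562, P 1907, Mg 1451, Li 7298.
Overall IE_2 order: Mg < P < Cl < Na < Li.

Li, Na, Cl, P, Mg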